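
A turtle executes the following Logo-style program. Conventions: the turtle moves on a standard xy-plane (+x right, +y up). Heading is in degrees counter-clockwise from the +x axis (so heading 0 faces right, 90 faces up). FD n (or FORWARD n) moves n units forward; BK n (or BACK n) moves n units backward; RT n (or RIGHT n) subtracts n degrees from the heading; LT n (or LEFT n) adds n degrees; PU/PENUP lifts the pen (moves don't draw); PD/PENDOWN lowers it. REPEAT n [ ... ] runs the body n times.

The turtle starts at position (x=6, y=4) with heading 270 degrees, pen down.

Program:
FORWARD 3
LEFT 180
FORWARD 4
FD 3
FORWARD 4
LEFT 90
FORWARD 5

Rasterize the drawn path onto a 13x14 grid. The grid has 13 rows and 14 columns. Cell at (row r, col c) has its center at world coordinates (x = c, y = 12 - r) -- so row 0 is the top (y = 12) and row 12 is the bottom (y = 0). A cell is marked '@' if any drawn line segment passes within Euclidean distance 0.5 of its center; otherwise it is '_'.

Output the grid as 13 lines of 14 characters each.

Answer: _@@@@@@_______
______@_______
______@_______
______@_______
______@_______
______@_______
______@_______
______@_______
______@_______
______@_______
______@_______
______@_______
______________

Derivation:
Segment 0: (6,4) -> (6,1)
Segment 1: (6,1) -> (6,5)
Segment 2: (6,5) -> (6,8)
Segment 3: (6,8) -> (6,12)
Segment 4: (6,12) -> (1,12)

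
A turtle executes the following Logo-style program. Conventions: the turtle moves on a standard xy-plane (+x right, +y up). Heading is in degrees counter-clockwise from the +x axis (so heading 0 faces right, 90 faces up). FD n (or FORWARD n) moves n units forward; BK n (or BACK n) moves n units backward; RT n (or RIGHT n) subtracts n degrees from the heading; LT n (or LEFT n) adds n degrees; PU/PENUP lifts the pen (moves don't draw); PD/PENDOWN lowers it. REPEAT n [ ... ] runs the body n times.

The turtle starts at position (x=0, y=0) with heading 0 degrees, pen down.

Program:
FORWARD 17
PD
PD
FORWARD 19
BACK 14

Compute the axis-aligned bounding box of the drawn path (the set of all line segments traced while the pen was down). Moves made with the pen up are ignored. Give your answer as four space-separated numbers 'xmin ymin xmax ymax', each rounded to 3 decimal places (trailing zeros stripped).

Executing turtle program step by step:
Start: pos=(0,0), heading=0, pen down
FD 17: (0,0) -> (17,0) [heading=0, draw]
PD: pen down
PD: pen down
FD 19: (17,0) -> (36,0) [heading=0, draw]
BK 14: (36,0) -> (22,0) [heading=0, draw]
Final: pos=(22,0), heading=0, 3 segment(s) drawn

Segment endpoints: x in {0, 17, 22, 36}, y in {0}
xmin=0, ymin=0, xmax=36, ymax=0

Answer: 0 0 36 0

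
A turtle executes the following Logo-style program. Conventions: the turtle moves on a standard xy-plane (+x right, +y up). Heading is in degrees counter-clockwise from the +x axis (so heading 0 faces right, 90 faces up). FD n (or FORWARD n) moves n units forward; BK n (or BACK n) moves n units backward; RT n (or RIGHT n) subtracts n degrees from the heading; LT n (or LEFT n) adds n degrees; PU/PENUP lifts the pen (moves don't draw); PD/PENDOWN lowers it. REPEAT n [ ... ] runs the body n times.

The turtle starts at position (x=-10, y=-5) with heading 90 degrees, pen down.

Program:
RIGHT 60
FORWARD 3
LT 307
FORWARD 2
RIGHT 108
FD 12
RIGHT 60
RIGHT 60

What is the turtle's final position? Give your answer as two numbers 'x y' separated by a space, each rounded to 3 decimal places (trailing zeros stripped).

Executing turtle program step by step:
Start: pos=(-10,-5), heading=90, pen down
RT 60: heading 90 -> 30
FD 3: (-10,-5) -> (-7.402,-3.5) [heading=30, draw]
LT 307: heading 30 -> 337
FD 2: (-7.402,-3.5) -> (-5.561,-4.281) [heading=337, draw]
RT 108: heading 337 -> 229
FD 12: (-5.561,-4.281) -> (-13.434,-13.338) [heading=229, draw]
RT 60: heading 229 -> 169
RT 60: heading 169 -> 109
Final: pos=(-13.434,-13.338), heading=109, 3 segment(s) drawn

Answer: -13.434 -13.338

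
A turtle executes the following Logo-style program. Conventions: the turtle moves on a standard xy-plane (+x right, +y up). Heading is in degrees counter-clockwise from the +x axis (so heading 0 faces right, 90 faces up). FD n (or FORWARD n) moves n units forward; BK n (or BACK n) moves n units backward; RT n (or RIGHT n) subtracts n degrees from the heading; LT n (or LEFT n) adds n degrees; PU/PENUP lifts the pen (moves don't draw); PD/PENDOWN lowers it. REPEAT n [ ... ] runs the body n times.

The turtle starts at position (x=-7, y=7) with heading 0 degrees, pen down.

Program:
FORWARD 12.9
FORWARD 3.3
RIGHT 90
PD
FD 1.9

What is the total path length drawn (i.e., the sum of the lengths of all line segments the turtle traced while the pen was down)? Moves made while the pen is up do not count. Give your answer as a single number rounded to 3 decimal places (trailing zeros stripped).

Answer: 18.1

Derivation:
Executing turtle program step by step:
Start: pos=(-7,7), heading=0, pen down
FD 12.9: (-7,7) -> (5.9,7) [heading=0, draw]
FD 3.3: (5.9,7) -> (9.2,7) [heading=0, draw]
RT 90: heading 0 -> 270
PD: pen down
FD 1.9: (9.2,7) -> (9.2,5.1) [heading=270, draw]
Final: pos=(9.2,5.1), heading=270, 3 segment(s) drawn

Segment lengths:
  seg 1: (-7,7) -> (5.9,7), length = 12.9
  seg 2: (5.9,7) -> (9.2,7), length = 3.3
  seg 3: (9.2,7) -> (9.2,5.1), length = 1.9
Total = 18.1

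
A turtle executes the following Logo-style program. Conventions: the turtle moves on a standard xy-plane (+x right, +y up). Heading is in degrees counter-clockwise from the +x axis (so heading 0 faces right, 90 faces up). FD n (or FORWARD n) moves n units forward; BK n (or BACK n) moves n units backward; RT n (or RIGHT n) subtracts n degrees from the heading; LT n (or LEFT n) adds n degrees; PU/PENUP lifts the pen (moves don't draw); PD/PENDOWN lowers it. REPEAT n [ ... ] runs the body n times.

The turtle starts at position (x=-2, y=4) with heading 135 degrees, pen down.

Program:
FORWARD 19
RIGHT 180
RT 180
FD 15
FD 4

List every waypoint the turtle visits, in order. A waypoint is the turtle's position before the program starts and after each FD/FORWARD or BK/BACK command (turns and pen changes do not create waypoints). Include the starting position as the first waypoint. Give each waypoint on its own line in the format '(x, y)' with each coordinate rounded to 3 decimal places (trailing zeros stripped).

Executing turtle program step by step:
Start: pos=(-2,4), heading=135, pen down
FD 19: (-2,4) -> (-15.435,17.435) [heading=135, draw]
RT 180: heading 135 -> 315
RT 180: heading 315 -> 135
FD 15: (-15.435,17.435) -> (-26.042,28.042) [heading=135, draw]
FD 4: (-26.042,28.042) -> (-28.87,30.87) [heading=135, draw]
Final: pos=(-28.87,30.87), heading=135, 3 segment(s) drawn
Waypoints (4 total):
(-2, 4)
(-15.435, 17.435)
(-26.042, 28.042)
(-28.87, 30.87)

Answer: (-2, 4)
(-15.435, 17.435)
(-26.042, 28.042)
(-28.87, 30.87)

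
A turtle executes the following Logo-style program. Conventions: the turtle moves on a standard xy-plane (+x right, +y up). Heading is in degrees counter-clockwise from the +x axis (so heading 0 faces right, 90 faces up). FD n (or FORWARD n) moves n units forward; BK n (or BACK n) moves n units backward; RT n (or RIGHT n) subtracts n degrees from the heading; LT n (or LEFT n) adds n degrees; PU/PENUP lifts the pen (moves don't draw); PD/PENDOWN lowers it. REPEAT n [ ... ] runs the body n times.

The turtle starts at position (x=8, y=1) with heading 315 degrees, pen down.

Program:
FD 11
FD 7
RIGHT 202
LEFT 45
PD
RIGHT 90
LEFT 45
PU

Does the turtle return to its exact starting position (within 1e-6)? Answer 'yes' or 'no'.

Answer: no

Derivation:
Executing turtle program step by step:
Start: pos=(8,1), heading=315, pen down
FD 11: (8,1) -> (15.778,-6.778) [heading=315, draw]
FD 7: (15.778,-6.778) -> (20.728,-11.728) [heading=315, draw]
RT 202: heading 315 -> 113
LT 45: heading 113 -> 158
PD: pen down
RT 90: heading 158 -> 68
LT 45: heading 68 -> 113
PU: pen up
Final: pos=(20.728,-11.728), heading=113, 2 segment(s) drawn

Start position: (8, 1)
Final position: (20.728, -11.728)
Distance = 18; >= 1e-6 -> NOT closed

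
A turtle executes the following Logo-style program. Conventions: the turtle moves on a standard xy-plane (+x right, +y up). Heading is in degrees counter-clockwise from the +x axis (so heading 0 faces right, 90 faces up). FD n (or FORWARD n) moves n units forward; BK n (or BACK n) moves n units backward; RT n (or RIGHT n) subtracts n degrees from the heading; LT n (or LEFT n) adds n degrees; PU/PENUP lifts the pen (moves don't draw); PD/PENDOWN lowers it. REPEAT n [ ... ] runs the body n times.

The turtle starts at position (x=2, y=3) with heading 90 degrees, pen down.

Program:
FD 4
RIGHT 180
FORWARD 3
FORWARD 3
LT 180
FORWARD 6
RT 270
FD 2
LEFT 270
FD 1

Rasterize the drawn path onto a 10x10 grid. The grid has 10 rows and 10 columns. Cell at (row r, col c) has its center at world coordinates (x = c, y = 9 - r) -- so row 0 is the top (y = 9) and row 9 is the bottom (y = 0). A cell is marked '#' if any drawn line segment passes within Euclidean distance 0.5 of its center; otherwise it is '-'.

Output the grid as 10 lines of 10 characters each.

Segment 0: (2,3) -> (2,7)
Segment 1: (2,7) -> (2,4)
Segment 2: (2,4) -> (2,1)
Segment 3: (2,1) -> (2,7)
Segment 4: (2,7) -> (0,7)
Segment 5: (0,7) -> (0,8)

Answer: ----------
#---------
###-------
--#-------
--#-------
--#-------
--#-------
--#-------
--#-------
----------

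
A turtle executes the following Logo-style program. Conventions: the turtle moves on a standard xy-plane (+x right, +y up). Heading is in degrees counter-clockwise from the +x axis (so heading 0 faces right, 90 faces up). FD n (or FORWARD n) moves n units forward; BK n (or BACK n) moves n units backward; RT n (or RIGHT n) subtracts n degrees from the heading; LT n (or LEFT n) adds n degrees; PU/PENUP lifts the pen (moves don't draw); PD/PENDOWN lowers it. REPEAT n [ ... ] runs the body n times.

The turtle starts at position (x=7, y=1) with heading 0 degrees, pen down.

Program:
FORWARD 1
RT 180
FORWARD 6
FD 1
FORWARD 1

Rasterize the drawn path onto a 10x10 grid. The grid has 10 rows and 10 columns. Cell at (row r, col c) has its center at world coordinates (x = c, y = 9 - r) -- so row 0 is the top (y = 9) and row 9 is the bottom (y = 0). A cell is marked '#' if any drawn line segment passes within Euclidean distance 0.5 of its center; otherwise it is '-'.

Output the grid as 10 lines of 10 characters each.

Segment 0: (7,1) -> (8,1)
Segment 1: (8,1) -> (2,1)
Segment 2: (2,1) -> (1,1)
Segment 3: (1,1) -> (0,1)

Answer: ----------
----------
----------
----------
----------
----------
----------
----------
#########-
----------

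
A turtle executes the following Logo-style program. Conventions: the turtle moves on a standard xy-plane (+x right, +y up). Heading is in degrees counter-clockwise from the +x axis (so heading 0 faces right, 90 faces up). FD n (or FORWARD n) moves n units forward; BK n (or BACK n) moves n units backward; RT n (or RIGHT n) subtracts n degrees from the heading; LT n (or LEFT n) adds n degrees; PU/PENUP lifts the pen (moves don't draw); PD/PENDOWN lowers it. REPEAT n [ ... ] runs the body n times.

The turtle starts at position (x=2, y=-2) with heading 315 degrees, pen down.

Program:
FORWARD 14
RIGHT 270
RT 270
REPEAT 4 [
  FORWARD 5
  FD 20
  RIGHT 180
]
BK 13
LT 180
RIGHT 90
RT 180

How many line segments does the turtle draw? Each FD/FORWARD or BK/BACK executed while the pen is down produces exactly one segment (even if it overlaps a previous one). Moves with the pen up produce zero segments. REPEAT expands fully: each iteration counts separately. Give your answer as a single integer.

Executing turtle program step by step:
Start: pos=(2,-2), heading=315, pen down
FD 14: (2,-2) -> (11.899,-11.899) [heading=315, draw]
RT 270: heading 315 -> 45
RT 270: heading 45 -> 135
REPEAT 4 [
  -- iteration 1/4 --
  FD 5: (11.899,-11.899) -> (8.364,-8.364) [heading=135, draw]
  FD 20: (8.364,-8.364) -> (-5.778,5.778) [heading=135, draw]
  RT 180: heading 135 -> 315
  -- iteration 2/4 --
  FD 5: (-5.778,5.778) -> (-2.243,2.243) [heading=315, draw]
  FD 20: (-2.243,2.243) -> (11.899,-11.899) [heading=315, draw]
  RT 180: heading 315 -> 135
  -- iteration 3/4 --
  FD 5: (11.899,-11.899) -> (8.364,-8.364) [heading=135, draw]
  FD 20: (8.364,-8.364) -> (-5.778,5.778) [heading=135, draw]
  RT 180: heading 135 -> 315
  -- iteration 4/4 --
  FD 5: (-5.778,5.778) -> (-2.243,2.243) [heading=315, draw]
  FD 20: (-2.243,2.243) -> (11.899,-11.899) [heading=315, draw]
  RT 180: heading 315 -> 135
]
BK 13: (11.899,-11.899) -> (21.092,-21.092) [heading=135, draw]
LT 180: heading 135 -> 315
RT 90: heading 315 -> 225
RT 180: heading 225 -> 45
Final: pos=(21.092,-21.092), heading=45, 10 segment(s) drawn
Segments drawn: 10

Answer: 10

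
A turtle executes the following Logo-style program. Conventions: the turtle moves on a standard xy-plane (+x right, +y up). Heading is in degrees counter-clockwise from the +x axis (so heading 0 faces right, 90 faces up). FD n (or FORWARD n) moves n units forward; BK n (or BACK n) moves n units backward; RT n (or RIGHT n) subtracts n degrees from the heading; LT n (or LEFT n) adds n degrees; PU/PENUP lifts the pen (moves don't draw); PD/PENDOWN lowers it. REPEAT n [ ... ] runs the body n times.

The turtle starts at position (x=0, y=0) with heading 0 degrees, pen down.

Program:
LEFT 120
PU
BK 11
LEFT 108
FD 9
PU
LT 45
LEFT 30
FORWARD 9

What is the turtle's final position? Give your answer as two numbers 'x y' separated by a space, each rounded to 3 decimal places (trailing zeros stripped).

Answer: 4.38 -23.763

Derivation:
Executing turtle program step by step:
Start: pos=(0,0), heading=0, pen down
LT 120: heading 0 -> 120
PU: pen up
BK 11: (0,0) -> (5.5,-9.526) [heading=120, move]
LT 108: heading 120 -> 228
FD 9: (5.5,-9.526) -> (-0.522,-16.215) [heading=228, move]
PU: pen up
LT 45: heading 228 -> 273
LT 30: heading 273 -> 303
FD 9: (-0.522,-16.215) -> (4.38,-23.763) [heading=303, move]
Final: pos=(4.38,-23.763), heading=303, 0 segment(s) drawn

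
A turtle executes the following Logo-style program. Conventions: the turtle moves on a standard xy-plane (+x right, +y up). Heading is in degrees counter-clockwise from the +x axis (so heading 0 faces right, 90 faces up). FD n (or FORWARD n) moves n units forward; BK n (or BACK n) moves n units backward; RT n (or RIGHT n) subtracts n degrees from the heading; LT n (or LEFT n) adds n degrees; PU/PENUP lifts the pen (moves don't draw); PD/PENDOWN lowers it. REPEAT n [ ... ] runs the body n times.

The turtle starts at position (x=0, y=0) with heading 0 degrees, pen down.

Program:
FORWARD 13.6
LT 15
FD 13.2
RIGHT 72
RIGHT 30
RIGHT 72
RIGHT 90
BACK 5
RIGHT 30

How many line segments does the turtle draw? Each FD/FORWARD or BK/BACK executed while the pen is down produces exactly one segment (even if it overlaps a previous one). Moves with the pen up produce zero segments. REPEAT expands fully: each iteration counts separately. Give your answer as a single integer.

Executing turtle program step by step:
Start: pos=(0,0), heading=0, pen down
FD 13.6: (0,0) -> (13.6,0) [heading=0, draw]
LT 15: heading 0 -> 15
FD 13.2: (13.6,0) -> (26.35,3.416) [heading=15, draw]
RT 72: heading 15 -> 303
RT 30: heading 303 -> 273
RT 72: heading 273 -> 201
RT 90: heading 201 -> 111
BK 5: (26.35,3.416) -> (28.142,-1.251) [heading=111, draw]
RT 30: heading 111 -> 81
Final: pos=(28.142,-1.251), heading=81, 3 segment(s) drawn
Segments drawn: 3

Answer: 3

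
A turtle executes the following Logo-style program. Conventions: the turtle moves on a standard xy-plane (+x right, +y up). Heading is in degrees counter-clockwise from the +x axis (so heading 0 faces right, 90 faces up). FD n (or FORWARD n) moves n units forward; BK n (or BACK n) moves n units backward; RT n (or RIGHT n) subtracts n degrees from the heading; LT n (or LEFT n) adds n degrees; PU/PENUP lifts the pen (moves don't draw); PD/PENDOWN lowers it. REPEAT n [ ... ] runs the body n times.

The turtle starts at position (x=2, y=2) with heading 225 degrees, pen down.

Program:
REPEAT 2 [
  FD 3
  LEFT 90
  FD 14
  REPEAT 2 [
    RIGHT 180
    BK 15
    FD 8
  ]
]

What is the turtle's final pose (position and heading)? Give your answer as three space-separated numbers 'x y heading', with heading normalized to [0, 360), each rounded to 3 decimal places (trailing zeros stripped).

Executing turtle program step by step:
Start: pos=(2,2), heading=225, pen down
REPEAT 2 [
  -- iteration 1/2 --
  FD 3: (2,2) -> (-0.121,-0.121) [heading=225, draw]
  LT 90: heading 225 -> 315
  FD 14: (-0.121,-0.121) -> (9.778,-10.021) [heading=315, draw]
  REPEAT 2 [
    -- iteration 1/2 --
    RT 180: heading 315 -> 135
    BK 15: (9.778,-10.021) -> (20.385,-20.627) [heading=135, draw]
    FD 8: (20.385,-20.627) -> (14.728,-14.971) [heading=135, draw]
    -- iteration 2/2 --
    RT 180: heading 135 -> 315
    BK 15: (14.728,-14.971) -> (4.121,-4.364) [heading=315, draw]
    FD 8: (4.121,-4.364) -> (9.778,-10.021) [heading=315, draw]
  ]
  -- iteration 2/2 --
  FD 3: (9.778,-10.021) -> (11.899,-12.142) [heading=315, draw]
  LT 90: heading 315 -> 45
  FD 14: (11.899,-12.142) -> (21.799,-2.243) [heading=45, draw]
  REPEAT 2 [
    -- iteration 1/2 --
    RT 180: heading 45 -> 225
    BK 15: (21.799,-2.243) -> (32.406,8.364) [heading=225, draw]
    FD 8: (32.406,8.364) -> (26.749,2.707) [heading=225, draw]
    -- iteration 2/2 --
    RT 180: heading 225 -> 45
    BK 15: (26.749,2.707) -> (16.142,-7.899) [heading=45, draw]
    FD 8: (16.142,-7.899) -> (21.799,-2.243) [heading=45, draw]
  ]
]
Final: pos=(21.799,-2.243), heading=45, 12 segment(s) drawn

Answer: 21.799 -2.243 45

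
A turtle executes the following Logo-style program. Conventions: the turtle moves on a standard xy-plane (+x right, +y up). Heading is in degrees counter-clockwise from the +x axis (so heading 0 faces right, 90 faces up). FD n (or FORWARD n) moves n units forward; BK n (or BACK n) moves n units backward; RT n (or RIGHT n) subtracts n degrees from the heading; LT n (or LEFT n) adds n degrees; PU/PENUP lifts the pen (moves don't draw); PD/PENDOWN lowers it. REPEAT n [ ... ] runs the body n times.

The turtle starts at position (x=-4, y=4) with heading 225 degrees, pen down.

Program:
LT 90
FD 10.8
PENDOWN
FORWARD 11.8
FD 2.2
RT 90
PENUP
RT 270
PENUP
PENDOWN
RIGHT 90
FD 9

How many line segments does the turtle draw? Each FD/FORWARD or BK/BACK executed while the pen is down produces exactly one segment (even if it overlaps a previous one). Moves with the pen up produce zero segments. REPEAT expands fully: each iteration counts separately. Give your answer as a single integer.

Executing turtle program step by step:
Start: pos=(-4,4), heading=225, pen down
LT 90: heading 225 -> 315
FD 10.8: (-4,4) -> (3.637,-3.637) [heading=315, draw]
PD: pen down
FD 11.8: (3.637,-3.637) -> (11.981,-11.981) [heading=315, draw]
FD 2.2: (11.981,-11.981) -> (13.536,-13.536) [heading=315, draw]
RT 90: heading 315 -> 225
PU: pen up
RT 270: heading 225 -> 315
PU: pen up
PD: pen down
RT 90: heading 315 -> 225
FD 9: (13.536,-13.536) -> (7.172,-19.9) [heading=225, draw]
Final: pos=(7.172,-19.9), heading=225, 4 segment(s) drawn
Segments drawn: 4

Answer: 4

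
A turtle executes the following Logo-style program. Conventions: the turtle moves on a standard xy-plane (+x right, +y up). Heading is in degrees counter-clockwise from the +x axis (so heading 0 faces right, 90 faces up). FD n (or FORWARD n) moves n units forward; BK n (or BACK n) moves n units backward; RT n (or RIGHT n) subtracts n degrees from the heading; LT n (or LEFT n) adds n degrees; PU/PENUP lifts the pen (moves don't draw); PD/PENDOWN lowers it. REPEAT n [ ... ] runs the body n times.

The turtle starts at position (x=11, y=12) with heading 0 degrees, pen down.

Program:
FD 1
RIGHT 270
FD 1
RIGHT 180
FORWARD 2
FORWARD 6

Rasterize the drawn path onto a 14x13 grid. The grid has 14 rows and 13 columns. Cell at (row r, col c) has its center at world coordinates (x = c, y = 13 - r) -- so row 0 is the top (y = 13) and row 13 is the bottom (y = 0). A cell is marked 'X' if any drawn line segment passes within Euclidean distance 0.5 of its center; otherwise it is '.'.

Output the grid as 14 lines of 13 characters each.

Answer: ............X
...........XX
............X
............X
............X
............X
............X
............X
............X
.............
.............
.............
.............
.............

Derivation:
Segment 0: (11,12) -> (12,12)
Segment 1: (12,12) -> (12,13)
Segment 2: (12,13) -> (12,11)
Segment 3: (12,11) -> (12,5)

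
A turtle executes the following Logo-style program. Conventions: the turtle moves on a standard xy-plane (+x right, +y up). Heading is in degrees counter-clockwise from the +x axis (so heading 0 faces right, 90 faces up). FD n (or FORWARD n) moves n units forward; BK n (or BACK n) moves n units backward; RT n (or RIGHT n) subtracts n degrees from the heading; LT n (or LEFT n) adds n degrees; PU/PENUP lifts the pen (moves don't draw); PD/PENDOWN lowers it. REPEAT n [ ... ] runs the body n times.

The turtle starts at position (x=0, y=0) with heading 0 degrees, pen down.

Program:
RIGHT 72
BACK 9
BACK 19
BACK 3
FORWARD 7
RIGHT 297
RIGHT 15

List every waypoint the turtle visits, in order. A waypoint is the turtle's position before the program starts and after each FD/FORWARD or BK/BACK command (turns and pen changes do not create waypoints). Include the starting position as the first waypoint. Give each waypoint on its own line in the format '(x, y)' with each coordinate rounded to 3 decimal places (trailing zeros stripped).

Executing turtle program step by step:
Start: pos=(0,0), heading=0, pen down
RT 72: heading 0 -> 288
BK 9: (0,0) -> (-2.781,8.56) [heading=288, draw]
BK 19: (-2.781,8.56) -> (-8.652,26.63) [heading=288, draw]
BK 3: (-8.652,26.63) -> (-9.58,29.483) [heading=288, draw]
FD 7: (-9.58,29.483) -> (-7.416,22.825) [heading=288, draw]
RT 297: heading 288 -> 351
RT 15: heading 351 -> 336
Final: pos=(-7.416,22.825), heading=336, 4 segment(s) drawn
Waypoints (5 total):
(0, 0)
(-2.781, 8.56)
(-8.652, 26.63)
(-9.58, 29.483)
(-7.416, 22.825)

Answer: (0, 0)
(-2.781, 8.56)
(-8.652, 26.63)
(-9.58, 29.483)
(-7.416, 22.825)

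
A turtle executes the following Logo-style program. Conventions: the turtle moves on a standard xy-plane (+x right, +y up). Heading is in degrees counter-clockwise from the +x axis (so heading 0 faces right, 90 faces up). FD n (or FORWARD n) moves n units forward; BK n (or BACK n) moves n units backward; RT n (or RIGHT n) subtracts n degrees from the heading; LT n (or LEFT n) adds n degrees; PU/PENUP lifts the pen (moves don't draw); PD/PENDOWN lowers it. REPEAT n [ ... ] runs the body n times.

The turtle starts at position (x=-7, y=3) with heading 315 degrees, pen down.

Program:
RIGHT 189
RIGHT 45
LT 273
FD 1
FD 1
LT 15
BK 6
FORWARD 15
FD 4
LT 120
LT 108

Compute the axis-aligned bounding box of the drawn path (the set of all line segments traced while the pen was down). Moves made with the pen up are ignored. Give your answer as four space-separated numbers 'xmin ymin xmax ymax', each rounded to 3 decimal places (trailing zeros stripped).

Executing turtle program step by step:
Start: pos=(-7,3), heading=315, pen down
RT 189: heading 315 -> 126
RT 45: heading 126 -> 81
LT 273: heading 81 -> 354
FD 1: (-7,3) -> (-6.005,2.895) [heading=354, draw]
FD 1: (-6.005,2.895) -> (-5.011,2.791) [heading=354, draw]
LT 15: heading 354 -> 9
BK 6: (-5.011,2.791) -> (-10.937,1.852) [heading=9, draw]
FD 15: (-10.937,1.852) -> (3.878,4.199) [heading=9, draw]
FD 4: (3.878,4.199) -> (7.829,4.825) [heading=9, draw]
LT 120: heading 9 -> 129
LT 108: heading 129 -> 237
Final: pos=(7.829,4.825), heading=237, 5 segment(s) drawn

Segment endpoints: x in {-10.937, -7, -6.005, -5.011, 3.878, 7.829}, y in {1.852, 2.791, 2.895, 3, 4.199, 4.825}
xmin=-10.937, ymin=1.852, xmax=7.829, ymax=4.825

Answer: -10.937 1.852 7.829 4.825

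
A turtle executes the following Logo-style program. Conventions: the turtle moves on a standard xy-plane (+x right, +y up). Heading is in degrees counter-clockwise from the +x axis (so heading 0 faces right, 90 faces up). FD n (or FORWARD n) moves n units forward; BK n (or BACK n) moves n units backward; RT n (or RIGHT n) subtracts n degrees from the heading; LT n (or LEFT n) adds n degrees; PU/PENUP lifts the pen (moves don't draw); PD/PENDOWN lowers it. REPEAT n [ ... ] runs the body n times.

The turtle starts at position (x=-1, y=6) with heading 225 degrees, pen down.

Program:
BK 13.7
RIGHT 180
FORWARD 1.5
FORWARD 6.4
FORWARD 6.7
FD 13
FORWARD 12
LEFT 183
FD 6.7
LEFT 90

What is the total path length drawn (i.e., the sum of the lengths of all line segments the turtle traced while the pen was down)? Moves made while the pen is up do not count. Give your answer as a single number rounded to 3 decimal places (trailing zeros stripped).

Answer: 60

Derivation:
Executing turtle program step by step:
Start: pos=(-1,6), heading=225, pen down
BK 13.7: (-1,6) -> (8.687,15.687) [heading=225, draw]
RT 180: heading 225 -> 45
FD 1.5: (8.687,15.687) -> (9.748,16.748) [heading=45, draw]
FD 6.4: (9.748,16.748) -> (14.274,21.274) [heading=45, draw]
FD 6.7: (14.274,21.274) -> (19.011,26.011) [heading=45, draw]
FD 13: (19.011,26.011) -> (28.204,35.204) [heading=45, draw]
FD 12: (28.204,35.204) -> (36.689,43.689) [heading=45, draw]
LT 183: heading 45 -> 228
FD 6.7: (36.689,43.689) -> (32.206,38.71) [heading=228, draw]
LT 90: heading 228 -> 318
Final: pos=(32.206,38.71), heading=318, 7 segment(s) drawn

Segment lengths:
  seg 1: (-1,6) -> (8.687,15.687), length = 13.7
  seg 2: (8.687,15.687) -> (9.748,16.748), length = 1.5
  seg 3: (9.748,16.748) -> (14.274,21.274), length = 6.4
  seg 4: (14.274,21.274) -> (19.011,26.011), length = 6.7
  seg 5: (19.011,26.011) -> (28.204,35.204), length = 13
  seg 6: (28.204,35.204) -> (36.689,43.689), length = 12
  seg 7: (36.689,43.689) -> (32.206,38.71), length = 6.7
Total = 60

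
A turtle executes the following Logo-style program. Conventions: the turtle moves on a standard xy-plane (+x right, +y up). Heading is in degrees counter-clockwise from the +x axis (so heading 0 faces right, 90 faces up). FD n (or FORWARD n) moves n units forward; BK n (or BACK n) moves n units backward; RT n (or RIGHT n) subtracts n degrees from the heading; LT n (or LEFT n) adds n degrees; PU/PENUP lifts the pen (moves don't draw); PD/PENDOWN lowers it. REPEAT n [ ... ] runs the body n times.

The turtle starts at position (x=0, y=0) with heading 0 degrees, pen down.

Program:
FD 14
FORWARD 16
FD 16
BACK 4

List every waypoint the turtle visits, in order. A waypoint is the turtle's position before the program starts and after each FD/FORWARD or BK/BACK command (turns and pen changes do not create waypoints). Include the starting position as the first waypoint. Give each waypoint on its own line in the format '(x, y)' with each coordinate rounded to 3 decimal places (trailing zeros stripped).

Answer: (0, 0)
(14, 0)
(30, 0)
(46, 0)
(42, 0)

Derivation:
Executing turtle program step by step:
Start: pos=(0,0), heading=0, pen down
FD 14: (0,0) -> (14,0) [heading=0, draw]
FD 16: (14,0) -> (30,0) [heading=0, draw]
FD 16: (30,0) -> (46,0) [heading=0, draw]
BK 4: (46,0) -> (42,0) [heading=0, draw]
Final: pos=(42,0), heading=0, 4 segment(s) drawn
Waypoints (5 total):
(0, 0)
(14, 0)
(30, 0)
(46, 0)
(42, 0)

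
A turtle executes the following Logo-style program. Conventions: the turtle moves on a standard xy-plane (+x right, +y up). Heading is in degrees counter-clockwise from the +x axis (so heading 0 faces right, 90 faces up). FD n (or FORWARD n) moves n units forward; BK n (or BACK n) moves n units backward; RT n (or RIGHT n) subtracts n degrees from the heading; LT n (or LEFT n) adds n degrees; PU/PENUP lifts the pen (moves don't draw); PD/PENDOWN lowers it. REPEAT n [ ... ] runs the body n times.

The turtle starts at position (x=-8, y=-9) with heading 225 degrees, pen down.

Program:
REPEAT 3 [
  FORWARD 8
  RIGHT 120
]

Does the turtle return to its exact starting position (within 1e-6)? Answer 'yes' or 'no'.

Answer: yes

Derivation:
Executing turtle program step by step:
Start: pos=(-8,-9), heading=225, pen down
REPEAT 3 [
  -- iteration 1/3 --
  FD 8: (-8,-9) -> (-13.657,-14.657) [heading=225, draw]
  RT 120: heading 225 -> 105
  -- iteration 2/3 --
  FD 8: (-13.657,-14.657) -> (-15.727,-6.929) [heading=105, draw]
  RT 120: heading 105 -> 345
  -- iteration 3/3 --
  FD 8: (-15.727,-6.929) -> (-8,-9) [heading=345, draw]
  RT 120: heading 345 -> 225
]
Final: pos=(-8,-9), heading=225, 3 segment(s) drawn

Start position: (-8, -9)
Final position: (-8, -9)
Distance = 0; < 1e-6 -> CLOSED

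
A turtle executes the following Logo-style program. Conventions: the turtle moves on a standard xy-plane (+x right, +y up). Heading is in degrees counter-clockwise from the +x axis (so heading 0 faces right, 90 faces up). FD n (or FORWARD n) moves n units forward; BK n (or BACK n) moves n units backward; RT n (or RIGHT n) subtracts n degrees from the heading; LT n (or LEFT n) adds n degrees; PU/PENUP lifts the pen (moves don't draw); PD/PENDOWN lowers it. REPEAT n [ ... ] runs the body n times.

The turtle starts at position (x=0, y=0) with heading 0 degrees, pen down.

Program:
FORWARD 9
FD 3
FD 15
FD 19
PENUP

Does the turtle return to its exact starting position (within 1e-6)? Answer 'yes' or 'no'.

Answer: no

Derivation:
Executing turtle program step by step:
Start: pos=(0,0), heading=0, pen down
FD 9: (0,0) -> (9,0) [heading=0, draw]
FD 3: (9,0) -> (12,0) [heading=0, draw]
FD 15: (12,0) -> (27,0) [heading=0, draw]
FD 19: (27,0) -> (46,0) [heading=0, draw]
PU: pen up
Final: pos=(46,0), heading=0, 4 segment(s) drawn

Start position: (0, 0)
Final position: (46, 0)
Distance = 46; >= 1e-6 -> NOT closed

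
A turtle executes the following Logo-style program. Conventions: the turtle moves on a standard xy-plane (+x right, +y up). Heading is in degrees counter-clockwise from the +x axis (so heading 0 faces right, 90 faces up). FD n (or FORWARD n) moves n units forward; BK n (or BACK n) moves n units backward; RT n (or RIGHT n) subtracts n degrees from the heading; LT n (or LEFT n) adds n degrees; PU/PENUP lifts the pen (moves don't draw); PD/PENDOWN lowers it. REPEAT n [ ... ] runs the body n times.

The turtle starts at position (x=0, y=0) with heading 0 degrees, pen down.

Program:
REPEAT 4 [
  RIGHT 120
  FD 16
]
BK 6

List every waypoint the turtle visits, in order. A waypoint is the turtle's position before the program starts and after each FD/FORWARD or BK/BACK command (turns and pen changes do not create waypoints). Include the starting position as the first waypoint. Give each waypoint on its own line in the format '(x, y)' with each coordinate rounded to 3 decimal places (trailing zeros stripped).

Answer: (0, 0)
(-8, -13.856)
(-16, 0)
(0, 0)
(-8, -13.856)
(-5, -8.66)

Derivation:
Executing turtle program step by step:
Start: pos=(0,0), heading=0, pen down
REPEAT 4 [
  -- iteration 1/4 --
  RT 120: heading 0 -> 240
  FD 16: (0,0) -> (-8,-13.856) [heading=240, draw]
  -- iteration 2/4 --
  RT 120: heading 240 -> 120
  FD 16: (-8,-13.856) -> (-16,0) [heading=120, draw]
  -- iteration 3/4 --
  RT 120: heading 120 -> 0
  FD 16: (-16,0) -> (0,0) [heading=0, draw]
  -- iteration 4/4 --
  RT 120: heading 0 -> 240
  FD 16: (0,0) -> (-8,-13.856) [heading=240, draw]
]
BK 6: (-8,-13.856) -> (-5,-8.66) [heading=240, draw]
Final: pos=(-5,-8.66), heading=240, 5 segment(s) drawn
Waypoints (6 total):
(0, 0)
(-8, -13.856)
(-16, 0)
(0, 0)
(-8, -13.856)
(-5, -8.66)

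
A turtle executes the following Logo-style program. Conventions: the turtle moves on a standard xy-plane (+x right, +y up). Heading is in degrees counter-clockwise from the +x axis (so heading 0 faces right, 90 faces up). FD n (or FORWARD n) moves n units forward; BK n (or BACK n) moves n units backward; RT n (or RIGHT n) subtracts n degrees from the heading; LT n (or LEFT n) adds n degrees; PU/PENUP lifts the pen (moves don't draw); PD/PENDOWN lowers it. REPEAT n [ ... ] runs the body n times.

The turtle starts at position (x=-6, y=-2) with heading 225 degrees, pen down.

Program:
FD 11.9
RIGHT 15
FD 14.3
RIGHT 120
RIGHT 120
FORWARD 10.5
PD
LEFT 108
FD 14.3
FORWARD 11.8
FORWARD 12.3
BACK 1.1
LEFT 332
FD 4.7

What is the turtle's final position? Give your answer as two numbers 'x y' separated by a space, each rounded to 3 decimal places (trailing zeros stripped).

Executing turtle program step by step:
Start: pos=(-6,-2), heading=225, pen down
FD 11.9: (-6,-2) -> (-14.415,-10.415) [heading=225, draw]
RT 15: heading 225 -> 210
FD 14.3: (-14.415,-10.415) -> (-26.799,-17.565) [heading=210, draw]
RT 120: heading 210 -> 90
RT 120: heading 90 -> 330
FD 10.5: (-26.799,-17.565) -> (-17.705,-22.815) [heading=330, draw]
PD: pen down
LT 108: heading 330 -> 78
FD 14.3: (-17.705,-22.815) -> (-14.732,-8.827) [heading=78, draw]
FD 11.8: (-14.732,-8.827) -> (-12.279,2.715) [heading=78, draw]
FD 12.3: (-12.279,2.715) -> (-9.722,14.746) [heading=78, draw]
BK 1.1: (-9.722,14.746) -> (-9.95,13.67) [heading=78, draw]
LT 332: heading 78 -> 50
FD 4.7: (-9.95,13.67) -> (-6.929,17.271) [heading=50, draw]
Final: pos=(-6.929,17.271), heading=50, 8 segment(s) drawn

Answer: -6.929 17.271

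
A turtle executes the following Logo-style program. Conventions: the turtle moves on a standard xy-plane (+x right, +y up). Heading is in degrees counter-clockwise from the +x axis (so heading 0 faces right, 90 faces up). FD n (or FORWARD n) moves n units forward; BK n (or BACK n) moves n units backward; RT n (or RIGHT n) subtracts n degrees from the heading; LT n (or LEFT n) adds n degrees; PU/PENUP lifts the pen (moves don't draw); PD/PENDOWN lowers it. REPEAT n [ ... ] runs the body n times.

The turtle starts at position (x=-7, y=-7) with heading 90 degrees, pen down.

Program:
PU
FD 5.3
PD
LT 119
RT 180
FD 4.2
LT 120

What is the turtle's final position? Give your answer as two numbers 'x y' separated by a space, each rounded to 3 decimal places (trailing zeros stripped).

Executing turtle program step by step:
Start: pos=(-7,-7), heading=90, pen down
PU: pen up
FD 5.3: (-7,-7) -> (-7,-1.7) [heading=90, move]
PD: pen down
LT 119: heading 90 -> 209
RT 180: heading 209 -> 29
FD 4.2: (-7,-1.7) -> (-3.327,0.336) [heading=29, draw]
LT 120: heading 29 -> 149
Final: pos=(-3.327,0.336), heading=149, 1 segment(s) drawn

Answer: -3.327 0.336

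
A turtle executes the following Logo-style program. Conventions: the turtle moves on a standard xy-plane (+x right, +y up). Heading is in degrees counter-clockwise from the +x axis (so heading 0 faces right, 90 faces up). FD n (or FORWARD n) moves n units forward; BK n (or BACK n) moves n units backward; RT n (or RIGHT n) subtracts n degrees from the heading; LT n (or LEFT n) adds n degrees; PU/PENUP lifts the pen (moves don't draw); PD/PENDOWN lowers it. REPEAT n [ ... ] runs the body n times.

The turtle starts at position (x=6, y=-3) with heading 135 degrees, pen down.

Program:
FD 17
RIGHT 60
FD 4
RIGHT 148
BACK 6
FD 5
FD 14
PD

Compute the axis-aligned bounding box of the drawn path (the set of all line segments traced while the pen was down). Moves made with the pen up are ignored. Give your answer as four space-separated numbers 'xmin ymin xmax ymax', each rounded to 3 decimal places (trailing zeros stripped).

Executing turtle program step by step:
Start: pos=(6,-3), heading=135, pen down
FD 17: (6,-3) -> (-6.021,9.021) [heading=135, draw]
RT 60: heading 135 -> 75
FD 4: (-6.021,9.021) -> (-4.986,12.885) [heading=75, draw]
RT 148: heading 75 -> 287
BK 6: (-4.986,12.885) -> (-6.74,18.622) [heading=287, draw]
FD 5: (-6.74,18.622) -> (-5.278,13.841) [heading=287, draw]
FD 14: (-5.278,13.841) -> (-1.185,0.453) [heading=287, draw]
PD: pen down
Final: pos=(-1.185,0.453), heading=287, 5 segment(s) drawn

Segment endpoints: x in {-6.74, -6.021, -5.278, -4.986, -1.185, 6}, y in {-3, 0.453, 9.021, 12.885, 13.841, 18.622}
xmin=-6.74, ymin=-3, xmax=6, ymax=18.622

Answer: -6.74 -3 6 18.622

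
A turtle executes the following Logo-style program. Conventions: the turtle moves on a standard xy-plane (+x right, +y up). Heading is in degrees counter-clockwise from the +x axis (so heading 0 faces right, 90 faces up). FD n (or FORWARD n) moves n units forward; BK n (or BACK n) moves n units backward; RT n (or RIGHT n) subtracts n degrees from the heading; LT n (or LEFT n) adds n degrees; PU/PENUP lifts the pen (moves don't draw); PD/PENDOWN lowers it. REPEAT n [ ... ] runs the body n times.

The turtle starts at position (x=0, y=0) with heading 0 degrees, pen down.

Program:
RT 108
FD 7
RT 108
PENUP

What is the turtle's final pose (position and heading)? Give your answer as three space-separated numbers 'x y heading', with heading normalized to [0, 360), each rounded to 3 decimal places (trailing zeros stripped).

Answer: -2.163 -6.657 144

Derivation:
Executing turtle program step by step:
Start: pos=(0,0), heading=0, pen down
RT 108: heading 0 -> 252
FD 7: (0,0) -> (-2.163,-6.657) [heading=252, draw]
RT 108: heading 252 -> 144
PU: pen up
Final: pos=(-2.163,-6.657), heading=144, 1 segment(s) drawn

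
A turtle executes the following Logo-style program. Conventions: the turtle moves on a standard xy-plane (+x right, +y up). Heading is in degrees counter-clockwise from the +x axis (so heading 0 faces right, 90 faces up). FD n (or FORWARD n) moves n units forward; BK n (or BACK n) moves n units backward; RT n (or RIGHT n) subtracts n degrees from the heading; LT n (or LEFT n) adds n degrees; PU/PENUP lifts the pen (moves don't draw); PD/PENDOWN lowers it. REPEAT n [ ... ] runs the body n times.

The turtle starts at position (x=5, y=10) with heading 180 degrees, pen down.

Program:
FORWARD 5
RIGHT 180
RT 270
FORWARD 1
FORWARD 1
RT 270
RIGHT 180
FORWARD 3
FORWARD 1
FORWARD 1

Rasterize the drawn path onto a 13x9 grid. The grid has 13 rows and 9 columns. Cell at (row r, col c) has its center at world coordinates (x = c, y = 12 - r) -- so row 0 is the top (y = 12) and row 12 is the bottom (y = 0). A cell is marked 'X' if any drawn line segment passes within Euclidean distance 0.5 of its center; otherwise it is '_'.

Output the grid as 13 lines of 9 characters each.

Segment 0: (5,10) -> (0,10)
Segment 1: (0,10) -> (-0,11)
Segment 2: (-0,11) -> (-0,12)
Segment 3: (-0,12) -> (3,12)
Segment 4: (3,12) -> (4,12)
Segment 5: (4,12) -> (5,12)

Answer: XXXXXX___
X________
XXXXXX___
_________
_________
_________
_________
_________
_________
_________
_________
_________
_________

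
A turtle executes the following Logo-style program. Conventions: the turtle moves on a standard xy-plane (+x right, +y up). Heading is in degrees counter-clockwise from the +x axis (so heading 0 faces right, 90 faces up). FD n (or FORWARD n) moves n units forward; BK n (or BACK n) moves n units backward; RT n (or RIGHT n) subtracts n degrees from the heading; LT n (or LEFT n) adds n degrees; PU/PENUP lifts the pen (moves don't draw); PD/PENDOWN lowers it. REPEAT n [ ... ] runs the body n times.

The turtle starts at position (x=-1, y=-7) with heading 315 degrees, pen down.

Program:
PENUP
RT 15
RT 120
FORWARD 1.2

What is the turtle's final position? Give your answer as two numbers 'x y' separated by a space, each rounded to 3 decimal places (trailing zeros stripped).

Answer: -2.2 -7

Derivation:
Executing turtle program step by step:
Start: pos=(-1,-7), heading=315, pen down
PU: pen up
RT 15: heading 315 -> 300
RT 120: heading 300 -> 180
FD 1.2: (-1,-7) -> (-2.2,-7) [heading=180, move]
Final: pos=(-2.2,-7), heading=180, 0 segment(s) drawn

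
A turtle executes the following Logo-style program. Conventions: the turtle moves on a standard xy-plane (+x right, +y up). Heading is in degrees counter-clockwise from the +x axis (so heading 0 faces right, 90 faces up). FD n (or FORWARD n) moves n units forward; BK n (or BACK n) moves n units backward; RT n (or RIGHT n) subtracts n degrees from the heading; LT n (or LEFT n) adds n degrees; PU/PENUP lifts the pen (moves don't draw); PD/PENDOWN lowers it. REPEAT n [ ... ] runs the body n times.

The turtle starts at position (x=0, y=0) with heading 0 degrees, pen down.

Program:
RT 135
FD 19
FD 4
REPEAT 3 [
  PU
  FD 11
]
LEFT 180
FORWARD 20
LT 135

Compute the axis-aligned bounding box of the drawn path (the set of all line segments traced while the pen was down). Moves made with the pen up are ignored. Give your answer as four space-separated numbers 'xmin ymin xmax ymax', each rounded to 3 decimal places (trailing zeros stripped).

Executing turtle program step by step:
Start: pos=(0,0), heading=0, pen down
RT 135: heading 0 -> 225
FD 19: (0,0) -> (-13.435,-13.435) [heading=225, draw]
FD 4: (-13.435,-13.435) -> (-16.263,-16.263) [heading=225, draw]
REPEAT 3 [
  -- iteration 1/3 --
  PU: pen up
  FD 11: (-16.263,-16.263) -> (-24.042,-24.042) [heading=225, move]
  -- iteration 2/3 --
  PU: pen up
  FD 11: (-24.042,-24.042) -> (-31.82,-31.82) [heading=225, move]
  -- iteration 3/3 --
  PU: pen up
  FD 11: (-31.82,-31.82) -> (-39.598,-39.598) [heading=225, move]
]
LT 180: heading 225 -> 45
FD 20: (-39.598,-39.598) -> (-25.456,-25.456) [heading=45, move]
LT 135: heading 45 -> 180
Final: pos=(-25.456,-25.456), heading=180, 2 segment(s) drawn

Segment endpoints: x in {-16.263, -13.435, 0}, y in {-16.263, -13.435, 0}
xmin=-16.263, ymin=-16.263, xmax=0, ymax=0

Answer: -16.263 -16.263 0 0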